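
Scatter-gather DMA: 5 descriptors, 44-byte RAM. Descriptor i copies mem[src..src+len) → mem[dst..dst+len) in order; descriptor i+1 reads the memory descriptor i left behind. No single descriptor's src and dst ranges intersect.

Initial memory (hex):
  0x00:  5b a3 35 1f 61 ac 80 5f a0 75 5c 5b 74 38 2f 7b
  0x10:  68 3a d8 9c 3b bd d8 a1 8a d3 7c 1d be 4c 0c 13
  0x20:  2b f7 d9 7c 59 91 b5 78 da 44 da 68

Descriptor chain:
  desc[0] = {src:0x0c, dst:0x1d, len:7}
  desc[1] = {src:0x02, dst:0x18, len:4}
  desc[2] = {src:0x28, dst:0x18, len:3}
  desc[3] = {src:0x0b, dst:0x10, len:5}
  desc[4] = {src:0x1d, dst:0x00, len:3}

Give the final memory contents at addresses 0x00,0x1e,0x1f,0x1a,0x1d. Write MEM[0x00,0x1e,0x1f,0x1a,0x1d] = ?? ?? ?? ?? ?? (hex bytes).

MEM[0x00,0x1e,0x1f,0x1a,0x1d] = 74 38 2f da 74

[0] 0x0c->0x1d len=7 : 74 38 2f 7b 68 3a d8
[1] 0x02->0x18 len=4 : 35 1f 61 ac
[2] 0x28->0x18 len=3 : da 44 da
[3] 0x0b->0x10 len=5 : 5b 74 38 2f 7b
[4] 0x1d->0x00 len=3 : 74 38 2f
query mem[0x00]=0x74, mem[0x1e]=0x38, mem[0x1f]=0x2f, mem[0x1a]=0xda, mem[0x1d]=0x74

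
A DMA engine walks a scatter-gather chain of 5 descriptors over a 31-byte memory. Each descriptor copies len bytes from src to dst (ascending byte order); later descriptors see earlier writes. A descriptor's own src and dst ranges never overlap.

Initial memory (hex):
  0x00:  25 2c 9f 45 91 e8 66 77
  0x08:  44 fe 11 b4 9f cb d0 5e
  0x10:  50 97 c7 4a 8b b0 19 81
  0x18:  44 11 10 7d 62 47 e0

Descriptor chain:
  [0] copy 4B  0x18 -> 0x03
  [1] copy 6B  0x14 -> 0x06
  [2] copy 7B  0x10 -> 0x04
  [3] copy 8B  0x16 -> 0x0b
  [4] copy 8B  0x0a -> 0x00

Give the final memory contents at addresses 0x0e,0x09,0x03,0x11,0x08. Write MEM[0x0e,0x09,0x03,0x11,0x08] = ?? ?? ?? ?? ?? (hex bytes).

MEM[0x0e,0x09,0x03,0x11,0x08] = 11 b0 44 62 8b

#0 dst[0x03+4] := {0x44,0x11,0x10,0x7d}
#1 dst[0x06+6] := {0x8b,0xb0,0x19,0x81,0x44,0x11}
#2 dst[0x04+7] := {0x50,0x97,0xc7,0x4a,0x8b,0xb0,0x19}
#3 dst[0x0b+8] := {0x19,0x81,0x44,0x11,0x10,0x7d,0x62,0x47}
#4 dst[0x00+8] := {0x19,0x19,0x81,0x44,0x11,0x10,0x7d,0x62}
query mem[0x0e]=0x11, mem[0x09]=0xb0, mem[0x03]=0x44, mem[0x11]=0x62, mem[0x08]=0x8b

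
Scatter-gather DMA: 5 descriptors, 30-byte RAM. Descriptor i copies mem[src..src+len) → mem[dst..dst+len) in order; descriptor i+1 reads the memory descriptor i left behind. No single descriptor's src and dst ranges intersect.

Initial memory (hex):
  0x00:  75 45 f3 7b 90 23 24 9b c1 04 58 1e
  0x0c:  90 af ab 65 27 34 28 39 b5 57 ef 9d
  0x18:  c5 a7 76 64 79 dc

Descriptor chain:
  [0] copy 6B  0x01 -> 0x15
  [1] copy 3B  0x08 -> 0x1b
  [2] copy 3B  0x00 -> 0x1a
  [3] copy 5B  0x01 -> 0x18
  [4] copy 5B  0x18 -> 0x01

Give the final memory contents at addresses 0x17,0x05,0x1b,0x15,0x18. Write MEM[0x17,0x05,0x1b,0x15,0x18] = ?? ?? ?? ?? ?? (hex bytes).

MEM[0x17,0x05,0x1b,0x15,0x18] = 7b 23 90 45 45

[0] 0x01->0x15 len=6 : 45 f3 7b 90 23 24
[1] 0x08->0x1b len=3 : c1 04 58
[2] 0x00->0x1a len=3 : 75 45 f3
[3] 0x01->0x18 len=5 : 45 f3 7b 90 23
[4] 0x18->0x01 len=5 : 45 f3 7b 90 23
query mem[0x17]=0x7b, mem[0x05]=0x23, mem[0x1b]=0x90, mem[0x15]=0x45, mem[0x18]=0x45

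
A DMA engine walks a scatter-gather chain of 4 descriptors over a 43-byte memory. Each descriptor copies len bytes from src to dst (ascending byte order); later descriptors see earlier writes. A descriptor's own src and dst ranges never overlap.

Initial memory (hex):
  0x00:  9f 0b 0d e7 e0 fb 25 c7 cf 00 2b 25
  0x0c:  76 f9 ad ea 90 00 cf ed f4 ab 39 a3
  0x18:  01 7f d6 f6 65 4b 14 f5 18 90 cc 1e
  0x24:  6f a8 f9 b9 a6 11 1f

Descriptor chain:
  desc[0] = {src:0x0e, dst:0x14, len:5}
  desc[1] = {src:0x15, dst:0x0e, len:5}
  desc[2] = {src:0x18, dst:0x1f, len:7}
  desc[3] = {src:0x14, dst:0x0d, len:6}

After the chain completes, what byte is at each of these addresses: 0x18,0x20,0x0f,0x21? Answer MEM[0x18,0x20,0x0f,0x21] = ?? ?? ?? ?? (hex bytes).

MEM[0x18,0x20,0x0f,0x21] = cf 7f 90 d6

[0] 0x0e->0x14 len=5 : ad ea 90 00 cf
[1] 0x15->0x0e len=5 : ea 90 00 cf 7f
[2] 0x18->0x1f len=7 : cf 7f d6 f6 65 4b 14
[3] 0x14->0x0d len=6 : ad ea 90 00 cf 7f
query mem[0x18]=0xcf, mem[0x20]=0x7f, mem[0x0f]=0x90, mem[0x21]=0xd6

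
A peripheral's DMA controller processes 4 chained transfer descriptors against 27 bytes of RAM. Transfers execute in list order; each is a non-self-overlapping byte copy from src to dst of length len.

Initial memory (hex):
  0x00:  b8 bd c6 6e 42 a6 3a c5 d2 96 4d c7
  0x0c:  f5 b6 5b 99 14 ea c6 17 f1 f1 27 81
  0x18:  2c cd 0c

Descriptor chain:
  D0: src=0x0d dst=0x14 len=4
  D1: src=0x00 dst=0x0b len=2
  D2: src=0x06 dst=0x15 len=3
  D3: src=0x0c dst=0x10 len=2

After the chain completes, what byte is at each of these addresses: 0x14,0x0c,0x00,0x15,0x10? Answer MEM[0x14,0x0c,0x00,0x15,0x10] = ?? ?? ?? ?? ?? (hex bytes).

MEM[0x14,0x0c,0x00,0x15,0x10] = b6 bd b8 3a bd

  after D0: wrote 4B at 0x14 = b65b9914
  after D1: wrote 2B at 0x0b = b8bd
  after D2: wrote 3B at 0x15 = 3ac5d2
  after D3: wrote 2B at 0x10 = bdb6
query mem[0x14]=0xb6, mem[0x0c]=0xbd, mem[0x00]=0xb8, mem[0x15]=0x3a, mem[0x10]=0xbd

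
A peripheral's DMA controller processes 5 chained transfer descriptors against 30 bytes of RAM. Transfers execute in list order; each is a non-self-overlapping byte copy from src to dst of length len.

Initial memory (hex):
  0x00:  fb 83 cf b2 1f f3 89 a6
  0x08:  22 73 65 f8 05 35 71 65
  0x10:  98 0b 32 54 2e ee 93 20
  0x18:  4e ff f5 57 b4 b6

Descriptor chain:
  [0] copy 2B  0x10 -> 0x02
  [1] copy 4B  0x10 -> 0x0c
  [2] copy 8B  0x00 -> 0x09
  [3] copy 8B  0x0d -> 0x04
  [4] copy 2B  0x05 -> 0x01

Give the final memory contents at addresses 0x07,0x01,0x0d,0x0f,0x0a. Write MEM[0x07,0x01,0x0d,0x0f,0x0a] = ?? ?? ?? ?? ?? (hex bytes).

MEM[0x07,0x01,0x0d,0x0f,0x0a] = a6 f3 1f 89 54

D0: mem[0x02..0x03] <- [98 0b]
D1: mem[0x0c..0x0f] <- [98 0b 32 54]
D2: mem[0x09..0x10] <- [fb 83 98 0b 1f f3 89 a6]
D3: mem[0x04..0x0b] <- [1f f3 89 a6 0b 32 54 2e]
D4: mem[0x01..0x02] <- [f3 89]
query mem[0x07]=0xa6, mem[0x01]=0xf3, mem[0x0d]=0x1f, mem[0x0f]=0x89, mem[0x0a]=0x54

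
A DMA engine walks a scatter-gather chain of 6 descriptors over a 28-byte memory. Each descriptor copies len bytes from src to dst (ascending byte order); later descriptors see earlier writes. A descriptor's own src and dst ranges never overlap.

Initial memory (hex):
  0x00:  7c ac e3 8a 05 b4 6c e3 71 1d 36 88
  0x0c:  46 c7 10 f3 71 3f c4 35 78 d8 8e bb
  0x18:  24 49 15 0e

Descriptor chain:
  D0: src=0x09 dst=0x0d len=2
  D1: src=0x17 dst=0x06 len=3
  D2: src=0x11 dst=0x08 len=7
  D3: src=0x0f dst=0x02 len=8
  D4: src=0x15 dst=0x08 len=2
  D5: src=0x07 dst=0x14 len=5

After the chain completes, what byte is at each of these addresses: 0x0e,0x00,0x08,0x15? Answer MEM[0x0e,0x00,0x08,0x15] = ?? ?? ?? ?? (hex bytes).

  after D0: wrote 2B at 0x0d = 1d36
  after D1: wrote 3B at 0x06 = bb2449
  after D2: wrote 7B at 0x08 = 3fc43578d88ebb
  after D3: wrote 8B at 0x02 = f3713fc43578d88e
  after D4: wrote 2B at 0x08 = d88e
  after D5: wrote 5B at 0x14 = 78d88e3578
query mem[0x0e]=0xbb, mem[0x00]=0x7c, mem[0x08]=0xd8, mem[0x15]=0xd8

MEM[0x0e,0x00,0x08,0x15] = bb 7c d8 d8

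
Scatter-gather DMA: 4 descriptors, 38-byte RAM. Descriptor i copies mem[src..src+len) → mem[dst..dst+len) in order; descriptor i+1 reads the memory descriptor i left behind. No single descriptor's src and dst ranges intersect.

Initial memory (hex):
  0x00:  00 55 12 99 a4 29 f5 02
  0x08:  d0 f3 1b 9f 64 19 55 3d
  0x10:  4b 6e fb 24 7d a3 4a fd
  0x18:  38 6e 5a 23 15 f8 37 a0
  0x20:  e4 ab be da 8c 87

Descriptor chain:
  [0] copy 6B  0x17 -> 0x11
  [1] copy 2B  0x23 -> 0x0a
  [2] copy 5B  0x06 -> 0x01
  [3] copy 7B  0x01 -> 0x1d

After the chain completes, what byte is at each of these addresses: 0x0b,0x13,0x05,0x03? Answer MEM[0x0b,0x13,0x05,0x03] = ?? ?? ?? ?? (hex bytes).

[0] 0x17->0x11 len=6 : fd 38 6e 5a 23 15
[1] 0x23->0x0a len=2 : da 8c
[2] 0x06->0x01 len=5 : f5 02 d0 f3 da
[3] 0x01->0x1d len=7 : f5 02 d0 f3 da f5 02
query mem[0x0b]=0x8c, mem[0x13]=0x6e, mem[0x05]=0xda, mem[0x03]=0xd0

MEM[0x0b,0x13,0x05,0x03] = 8c 6e da d0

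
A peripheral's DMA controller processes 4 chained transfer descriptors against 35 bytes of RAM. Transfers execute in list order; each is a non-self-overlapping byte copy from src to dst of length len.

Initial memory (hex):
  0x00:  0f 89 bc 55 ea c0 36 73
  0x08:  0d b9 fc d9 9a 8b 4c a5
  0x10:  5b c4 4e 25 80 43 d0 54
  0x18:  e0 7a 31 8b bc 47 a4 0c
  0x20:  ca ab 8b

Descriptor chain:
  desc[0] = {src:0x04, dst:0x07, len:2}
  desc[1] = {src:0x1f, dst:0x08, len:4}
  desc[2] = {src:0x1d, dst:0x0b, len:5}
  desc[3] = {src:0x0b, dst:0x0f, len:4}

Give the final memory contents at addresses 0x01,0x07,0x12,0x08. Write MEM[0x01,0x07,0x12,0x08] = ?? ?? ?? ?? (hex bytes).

MEM[0x01,0x07,0x12,0x08] = 89 ea ca 0c

D0: mem[0x07..0x08] <- [ea c0]
D1: mem[0x08..0x0b] <- [0c ca ab 8b]
D2: mem[0x0b..0x0f] <- [47 a4 0c ca ab]
D3: mem[0x0f..0x12] <- [47 a4 0c ca]
query mem[0x01]=0x89, mem[0x07]=0xea, mem[0x12]=0xca, mem[0x08]=0x0c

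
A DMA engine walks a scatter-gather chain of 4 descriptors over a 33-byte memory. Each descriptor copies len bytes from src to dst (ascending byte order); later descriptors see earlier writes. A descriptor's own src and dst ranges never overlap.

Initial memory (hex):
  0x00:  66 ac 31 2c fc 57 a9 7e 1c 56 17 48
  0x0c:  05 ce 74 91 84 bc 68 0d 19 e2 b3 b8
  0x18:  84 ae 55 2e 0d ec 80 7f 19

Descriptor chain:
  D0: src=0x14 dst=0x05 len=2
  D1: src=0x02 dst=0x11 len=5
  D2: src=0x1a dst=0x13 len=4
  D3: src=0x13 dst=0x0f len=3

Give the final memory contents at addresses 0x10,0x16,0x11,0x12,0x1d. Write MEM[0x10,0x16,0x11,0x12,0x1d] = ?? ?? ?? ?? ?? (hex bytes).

#0 dst[0x05+2] := {0x19,0xe2}
#1 dst[0x11+5] := {0x31,0x2c,0xfc,0x19,0xe2}
#2 dst[0x13+4] := {0x55,0x2e,0x0d,0xec}
#3 dst[0x0f+3] := {0x55,0x2e,0x0d}
query mem[0x10]=0x2e, mem[0x16]=0xec, mem[0x11]=0x0d, mem[0x12]=0x2c, mem[0x1d]=0xec

MEM[0x10,0x16,0x11,0x12,0x1d] = 2e ec 0d 2c ec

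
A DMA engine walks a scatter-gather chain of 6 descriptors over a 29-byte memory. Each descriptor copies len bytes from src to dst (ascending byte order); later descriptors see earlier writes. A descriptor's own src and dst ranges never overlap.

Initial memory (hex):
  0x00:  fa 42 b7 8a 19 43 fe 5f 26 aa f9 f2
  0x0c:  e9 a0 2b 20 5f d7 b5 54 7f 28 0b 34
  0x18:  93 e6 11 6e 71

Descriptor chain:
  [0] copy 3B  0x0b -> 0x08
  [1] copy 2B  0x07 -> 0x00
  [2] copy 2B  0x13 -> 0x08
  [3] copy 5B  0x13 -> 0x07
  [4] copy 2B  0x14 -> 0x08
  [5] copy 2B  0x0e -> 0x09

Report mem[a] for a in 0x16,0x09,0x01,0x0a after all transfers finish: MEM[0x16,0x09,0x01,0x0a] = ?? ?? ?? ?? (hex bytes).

[0] 0x0b->0x08 len=3 : f2 e9 a0
[1] 0x07->0x00 len=2 : 5f f2
[2] 0x13->0x08 len=2 : 54 7f
[3] 0x13->0x07 len=5 : 54 7f 28 0b 34
[4] 0x14->0x08 len=2 : 7f 28
[5] 0x0e->0x09 len=2 : 2b 20
query mem[0x16]=0x0b, mem[0x09]=0x2b, mem[0x01]=0xf2, mem[0x0a]=0x20

MEM[0x16,0x09,0x01,0x0a] = 0b 2b f2 20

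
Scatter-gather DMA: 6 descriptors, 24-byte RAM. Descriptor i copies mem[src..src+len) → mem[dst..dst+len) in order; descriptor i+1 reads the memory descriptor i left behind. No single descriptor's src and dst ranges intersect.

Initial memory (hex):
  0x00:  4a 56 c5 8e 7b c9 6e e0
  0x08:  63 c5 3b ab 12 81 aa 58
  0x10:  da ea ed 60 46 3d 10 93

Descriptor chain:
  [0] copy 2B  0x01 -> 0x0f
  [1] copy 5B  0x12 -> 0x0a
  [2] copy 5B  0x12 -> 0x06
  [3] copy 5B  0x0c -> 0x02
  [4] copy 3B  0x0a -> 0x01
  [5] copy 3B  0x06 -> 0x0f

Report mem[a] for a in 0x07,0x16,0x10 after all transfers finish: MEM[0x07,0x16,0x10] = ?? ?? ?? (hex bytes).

[0] 0x01->0x0f len=2 : 56 c5
[1] 0x12->0x0a len=5 : ed 60 46 3d 10
[2] 0x12->0x06 len=5 : ed 60 46 3d 10
[3] 0x0c->0x02 len=5 : 46 3d 10 56 c5
[4] 0x0a->0x01 len=3 : 10 60 46
[5] 0x06->0x0f len=3 : c5 60 46
query mem[0x07]=0x60, mem[0x16]=0x10, mem[0x10]=0x60

MEM[0x07,0x16,0x10] = 60 10 60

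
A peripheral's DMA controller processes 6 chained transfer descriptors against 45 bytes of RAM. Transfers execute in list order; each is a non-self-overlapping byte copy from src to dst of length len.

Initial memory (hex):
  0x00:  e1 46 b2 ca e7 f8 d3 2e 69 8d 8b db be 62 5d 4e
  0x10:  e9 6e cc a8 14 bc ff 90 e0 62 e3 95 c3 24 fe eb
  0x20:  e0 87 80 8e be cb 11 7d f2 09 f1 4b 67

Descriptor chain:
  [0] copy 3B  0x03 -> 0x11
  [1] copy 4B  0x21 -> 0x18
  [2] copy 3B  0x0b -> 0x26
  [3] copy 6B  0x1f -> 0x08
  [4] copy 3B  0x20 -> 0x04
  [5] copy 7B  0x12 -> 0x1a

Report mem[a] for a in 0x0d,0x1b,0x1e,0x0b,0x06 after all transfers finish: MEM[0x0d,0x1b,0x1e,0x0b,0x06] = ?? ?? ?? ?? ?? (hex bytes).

MEM[0x0d,0x1b,0x1e,0x0b,0x06] = be f8 ff 80 80

[0] 0x03->0x11 len=3 : ca e7 f8
[1] 0x21->0x18 len=4 : 87 80 8e be
[2] 0x0b->0x26 len=3 : db be 62
[3] 0x1f->0x08 len=6 : eb e0 87 80 8e be
[4] 0x20->0x04 len=3 : e0 87 80
[5] 0x12->0x1a len=7 : e7 f8 14 bc ff 90 87
query mem[0x0d]=0xbe, mem[0x1b]=0xf8, mem[0x1e]=0xff, mem[0x0b]=0x80, mem[0x06]=0x80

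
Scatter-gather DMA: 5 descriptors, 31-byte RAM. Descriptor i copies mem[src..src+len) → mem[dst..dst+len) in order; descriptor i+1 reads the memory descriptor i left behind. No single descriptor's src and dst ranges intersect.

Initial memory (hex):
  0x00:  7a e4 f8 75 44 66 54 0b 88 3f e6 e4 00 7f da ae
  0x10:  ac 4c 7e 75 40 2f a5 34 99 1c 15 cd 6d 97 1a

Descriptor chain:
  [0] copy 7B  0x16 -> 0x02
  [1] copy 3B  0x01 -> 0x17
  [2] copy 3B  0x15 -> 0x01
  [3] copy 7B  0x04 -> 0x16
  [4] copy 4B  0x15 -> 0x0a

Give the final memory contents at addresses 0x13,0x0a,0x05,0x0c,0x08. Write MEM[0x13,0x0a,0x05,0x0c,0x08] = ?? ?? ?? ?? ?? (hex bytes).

  after D0: wrote 7B at 0x02 = a534991c15cd6d
  after D1: wrote 3B at 0x17 = e4a534
  after D2: wrote 3B at 0x01 = 2fa5e4
  after D3: wrote 7B at 0x16 = 991c15cd6d3fe6
  after D4: wrote 4B at 0x0a = 2f991c15
query mem[0x13]=0x75, mem[0x0a]=0x2f, mem[0x05]=0x1c, mem[0x0c]=0x1c, mem[0x08]=0x6d

MEM[0x13,0x0a,0x05,0x0c,0x08] = 75 2f 1c 1c 6d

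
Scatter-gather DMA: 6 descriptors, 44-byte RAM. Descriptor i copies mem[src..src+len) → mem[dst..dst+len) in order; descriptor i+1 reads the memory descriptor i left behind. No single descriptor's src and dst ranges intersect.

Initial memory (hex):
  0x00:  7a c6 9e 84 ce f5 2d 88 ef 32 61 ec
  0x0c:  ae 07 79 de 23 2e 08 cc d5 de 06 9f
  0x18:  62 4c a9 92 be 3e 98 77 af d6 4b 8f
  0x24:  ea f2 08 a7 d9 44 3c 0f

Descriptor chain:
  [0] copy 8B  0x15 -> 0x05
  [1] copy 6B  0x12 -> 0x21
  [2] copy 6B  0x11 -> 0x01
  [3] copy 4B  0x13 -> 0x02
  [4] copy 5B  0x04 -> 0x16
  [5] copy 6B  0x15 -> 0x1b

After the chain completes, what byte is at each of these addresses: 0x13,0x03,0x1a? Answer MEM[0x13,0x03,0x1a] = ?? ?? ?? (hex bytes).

MEM[0x13,0x03,0x1a] = cc d5 62

  after D0: wrote 8B at 0x05 = de069f624ca992be
  after D1: wrote 6B at 0x21 = 08ccd5de069f
  after D2: wrote 6B at 0x01 = 2e08ccd5de06
  after D3: wrote 4B at 0x02 = ccd5de06
  after D4: wrote 5B at 0x16 = de06069f62
  after D5: wrote 6B at 0x1b = dede06069f62
query mem[0x13]=0xcc, mem[0x03]=0xd5, mem[0x1a]=0x62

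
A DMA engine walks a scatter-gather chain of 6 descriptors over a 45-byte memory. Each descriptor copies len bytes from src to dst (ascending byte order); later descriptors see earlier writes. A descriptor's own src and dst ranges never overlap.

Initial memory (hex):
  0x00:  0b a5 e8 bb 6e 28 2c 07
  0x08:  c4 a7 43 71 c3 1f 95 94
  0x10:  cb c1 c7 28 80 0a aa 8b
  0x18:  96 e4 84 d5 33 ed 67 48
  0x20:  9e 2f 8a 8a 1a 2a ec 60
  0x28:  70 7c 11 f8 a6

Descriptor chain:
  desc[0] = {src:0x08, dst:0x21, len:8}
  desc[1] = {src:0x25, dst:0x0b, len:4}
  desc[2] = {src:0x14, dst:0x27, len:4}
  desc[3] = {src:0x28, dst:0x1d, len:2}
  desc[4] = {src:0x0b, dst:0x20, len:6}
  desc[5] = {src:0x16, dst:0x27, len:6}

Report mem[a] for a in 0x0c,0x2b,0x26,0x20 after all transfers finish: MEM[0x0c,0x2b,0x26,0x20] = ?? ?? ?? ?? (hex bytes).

  after D0: wrote 8B at 0x21 = c4a74371c31f9594
  after D1: wrote 4B at 0x0b = c31f9594
  after D2: wrote 4B at 0x27 = 800aaa8b
  after D3: wrote 2B at 0x1d = 0aaa
  after D4: wrote 6B at 0x20 = c31f959494cb
  after D5: wrote 6B at 0x27 = aa8b96e484d5
query mem[0x0c]=0x1f, mem[0x2b]=0x84, mem[0x26]=0x1f, mem[0x20]=0xc3

MEM[0x0c,0x2b,0x26,0x20] = 1f 84 1f c3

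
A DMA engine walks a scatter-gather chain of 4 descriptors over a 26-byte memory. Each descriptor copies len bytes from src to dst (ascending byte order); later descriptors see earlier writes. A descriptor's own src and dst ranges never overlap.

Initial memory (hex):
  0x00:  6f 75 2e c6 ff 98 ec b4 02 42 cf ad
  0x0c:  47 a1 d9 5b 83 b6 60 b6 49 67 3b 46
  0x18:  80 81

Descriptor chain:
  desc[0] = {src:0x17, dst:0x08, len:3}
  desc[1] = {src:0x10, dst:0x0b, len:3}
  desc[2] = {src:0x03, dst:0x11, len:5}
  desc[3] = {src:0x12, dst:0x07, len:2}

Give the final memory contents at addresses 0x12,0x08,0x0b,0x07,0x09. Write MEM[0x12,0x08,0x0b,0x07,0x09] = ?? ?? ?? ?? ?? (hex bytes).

[0] 0x17->0x08 len=3 : 46 80 81
[1] 0x10->0x0b len=3 : 83 b6 60
[2] 0x03->0x11 len=5 : c6 ff 98 ec b4
[3] 0x12->0x07 len=2 : ff 98
query mem[0x12]=0xff, mem[0x08]=0x98, mem[0x0b]=0x83, mem[0x07]=0xff, mem[0x09]=0x80

MEM[0x12,0x08,0x0b,0x07,0x09] = ff 98 83 ff 80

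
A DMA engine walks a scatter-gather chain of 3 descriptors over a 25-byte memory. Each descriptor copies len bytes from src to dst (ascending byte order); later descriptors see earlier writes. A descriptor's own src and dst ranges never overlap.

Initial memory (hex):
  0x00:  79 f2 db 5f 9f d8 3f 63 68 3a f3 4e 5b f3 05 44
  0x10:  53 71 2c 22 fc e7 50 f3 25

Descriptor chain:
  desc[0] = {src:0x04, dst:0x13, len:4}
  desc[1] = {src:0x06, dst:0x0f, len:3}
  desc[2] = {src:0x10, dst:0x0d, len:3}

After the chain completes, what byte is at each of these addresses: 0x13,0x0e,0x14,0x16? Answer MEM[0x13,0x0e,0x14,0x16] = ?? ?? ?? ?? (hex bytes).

MEM[0x13,0x0e,0x14,0x16] = 9f 68 d8 63

D0: mem[0x13..0x16] <- [9f d8 3f 63]
D1: mem[0x0f..0x11] <- [3f 63 68]
D2: mem[0x0d..0x0f] <- [63 68 2c]
query mem[0x13]=0x9f, mem[0x0e]=0x68, mem[0x14]=0xd8, mem[0x16]=0x63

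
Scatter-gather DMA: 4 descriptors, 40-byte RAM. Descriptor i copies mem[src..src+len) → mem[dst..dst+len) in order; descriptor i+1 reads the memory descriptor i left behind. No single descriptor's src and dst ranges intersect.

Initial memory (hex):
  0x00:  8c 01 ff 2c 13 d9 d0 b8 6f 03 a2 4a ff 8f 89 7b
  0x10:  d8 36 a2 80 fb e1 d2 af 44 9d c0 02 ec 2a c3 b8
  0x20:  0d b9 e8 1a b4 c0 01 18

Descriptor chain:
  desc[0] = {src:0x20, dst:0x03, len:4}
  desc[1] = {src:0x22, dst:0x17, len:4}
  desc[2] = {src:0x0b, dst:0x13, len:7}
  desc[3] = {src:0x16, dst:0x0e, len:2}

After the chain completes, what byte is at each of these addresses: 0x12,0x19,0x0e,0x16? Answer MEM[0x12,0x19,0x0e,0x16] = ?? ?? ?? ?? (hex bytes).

MEM[0x12,0x19,0x0e,0x16] = a2 36 89 89

[0] 0x20->0x03 len=4 : 0d b9 e8 1a
[1] 0x22->0x17 len=4 : e8 1a b4 c0
[2] 0x0b->0x13 len=7 : 4a ff 8f 89 7b d8 36
[3] 0x16->0x0e len=2 : 89 7b
query mem[0x12]=0xa2, mem[0x19]=0x36, mem[0x0e]=0x89, mem[0x16]=0x89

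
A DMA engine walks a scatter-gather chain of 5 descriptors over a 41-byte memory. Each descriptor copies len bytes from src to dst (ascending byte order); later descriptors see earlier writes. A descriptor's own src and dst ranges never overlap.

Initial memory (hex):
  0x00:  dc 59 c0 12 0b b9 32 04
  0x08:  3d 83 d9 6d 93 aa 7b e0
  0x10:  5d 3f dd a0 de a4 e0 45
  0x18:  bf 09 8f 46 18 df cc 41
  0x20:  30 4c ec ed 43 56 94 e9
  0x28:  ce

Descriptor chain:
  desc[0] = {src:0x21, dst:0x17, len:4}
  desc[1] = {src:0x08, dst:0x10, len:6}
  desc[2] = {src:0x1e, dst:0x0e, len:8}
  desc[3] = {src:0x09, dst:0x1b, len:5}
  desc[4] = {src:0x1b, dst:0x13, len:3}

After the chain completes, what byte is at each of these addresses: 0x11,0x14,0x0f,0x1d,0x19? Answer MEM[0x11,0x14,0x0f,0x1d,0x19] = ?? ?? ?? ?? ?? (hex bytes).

#0 dst[0x17+4] := {0x4c,0xec,0xed,0x43}
#1 dst[0x10+6] := {0x3d,0x83,0xd9,0x6d,0x93,0xaa}
#2 dst[0x0e+8] := {0xcc,0x41,0x30,0x4c,0xec,0xed,0x43,0x56}
#3 dst[0x1b+5] := {0x83,0xd9,0x6d,0x93,0xaa}
#4 dst[0x13+3] := {0x83,0xd9,0x6d}
query mem[0x11]=0x4c, mem[0x14]=0xd9, mem[0x0f]=0x41, mem[0x1d]=0x6d, mem[0x19]=0xed

MEM[0x11,0x14,0x0f,0x1d,0x19] = 4c d9 41 6d ed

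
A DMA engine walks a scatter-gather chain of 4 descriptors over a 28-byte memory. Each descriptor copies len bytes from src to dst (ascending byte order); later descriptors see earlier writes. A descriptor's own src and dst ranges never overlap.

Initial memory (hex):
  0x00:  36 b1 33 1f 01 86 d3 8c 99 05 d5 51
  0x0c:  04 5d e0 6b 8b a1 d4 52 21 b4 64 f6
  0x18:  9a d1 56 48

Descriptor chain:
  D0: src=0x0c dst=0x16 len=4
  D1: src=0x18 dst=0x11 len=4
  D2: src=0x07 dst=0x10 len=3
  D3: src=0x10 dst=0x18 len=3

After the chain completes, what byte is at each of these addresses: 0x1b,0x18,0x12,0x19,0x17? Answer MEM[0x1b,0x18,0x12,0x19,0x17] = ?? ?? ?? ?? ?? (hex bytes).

#0 dst[0x16+4] := {0x04,0x5d,0xe0,0x6b}
#1 dst[0x11+4] := {0xe0,0x6b,0x56,0x48}
#2 dst[0x10+3] := {0x8c,0x99,0x05}
#3 dst[0x18+3] := {0x8c,0x99,0x05}
query mem[0x1b]=0x48, mem[0x18]=0x8c, mem[0x12]=0x05, mem[0x19]=0x99, mem[0x17]=0x5d

MEM[0x1b,0x18,0x12,0x19,0x17] = 48 8c 05 99 5d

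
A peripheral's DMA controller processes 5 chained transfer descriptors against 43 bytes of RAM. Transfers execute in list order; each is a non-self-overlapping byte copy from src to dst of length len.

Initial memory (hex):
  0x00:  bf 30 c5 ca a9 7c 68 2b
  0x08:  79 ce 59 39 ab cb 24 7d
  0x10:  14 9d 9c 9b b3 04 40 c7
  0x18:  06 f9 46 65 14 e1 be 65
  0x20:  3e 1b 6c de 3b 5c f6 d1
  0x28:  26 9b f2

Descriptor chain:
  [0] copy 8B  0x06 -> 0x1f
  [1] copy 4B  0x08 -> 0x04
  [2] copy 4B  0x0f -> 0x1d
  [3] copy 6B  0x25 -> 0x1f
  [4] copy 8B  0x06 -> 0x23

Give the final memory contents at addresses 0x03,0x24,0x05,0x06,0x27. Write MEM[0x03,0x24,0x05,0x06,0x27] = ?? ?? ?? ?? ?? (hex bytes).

MEM[0x03,0x24,0x05,0x06,0x27] = ca 39 ce 59 59

D0: mem[0x1f..0x26] <- [68 2b 79 ce 59 39 ab cb]
D1: mem[0x04..0x07] <- [79 ce 59 39]
D2: mem[0x1d..0x20] <- [7d 14 9d 9c]
D3: mem[0x1f..0x24] <- [ab cb d1 26 9b f2]
D4: mem[0x23..0x2a] <- [59 39 79 ce 59 39 ab cb]
query mem[0x03]=0xca, mem[0x24]=0x39, mem[0x05]=0xce, mem[0x06]=0x59, mem[0x27]=0x59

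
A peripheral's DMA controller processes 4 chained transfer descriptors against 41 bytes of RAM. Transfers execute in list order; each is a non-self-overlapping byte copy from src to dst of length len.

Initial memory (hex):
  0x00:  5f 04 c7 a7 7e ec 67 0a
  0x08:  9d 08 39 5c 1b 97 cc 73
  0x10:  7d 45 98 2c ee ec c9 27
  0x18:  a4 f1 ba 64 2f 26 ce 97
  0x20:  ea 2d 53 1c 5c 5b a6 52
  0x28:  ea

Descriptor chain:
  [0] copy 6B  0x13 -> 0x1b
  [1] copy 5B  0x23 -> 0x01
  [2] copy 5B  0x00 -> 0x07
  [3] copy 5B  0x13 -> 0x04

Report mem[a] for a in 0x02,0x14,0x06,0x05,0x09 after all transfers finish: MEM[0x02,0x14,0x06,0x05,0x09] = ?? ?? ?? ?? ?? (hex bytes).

MEM[0x02,0x14,0x06,0x05,0x09] = 5c ee ec ee 5c

D0: mem[0x1b..0x20] <- [2c ee ec c9 27 a4]
D1: mem[0x01..0x05] <- [1c 5c 5b a6 52]
D2: mem[0x07..0x0b] <- [5f 1c 5c 5b a6]
D3: mem[0x04..0x08] <- [2c ee ec c9 27]
query mem[0x02]=0x5c, mem[0x14]=0xee, mem[0x06]=0xec, mem[0x05]=0xee, mem[0x09]=0x5c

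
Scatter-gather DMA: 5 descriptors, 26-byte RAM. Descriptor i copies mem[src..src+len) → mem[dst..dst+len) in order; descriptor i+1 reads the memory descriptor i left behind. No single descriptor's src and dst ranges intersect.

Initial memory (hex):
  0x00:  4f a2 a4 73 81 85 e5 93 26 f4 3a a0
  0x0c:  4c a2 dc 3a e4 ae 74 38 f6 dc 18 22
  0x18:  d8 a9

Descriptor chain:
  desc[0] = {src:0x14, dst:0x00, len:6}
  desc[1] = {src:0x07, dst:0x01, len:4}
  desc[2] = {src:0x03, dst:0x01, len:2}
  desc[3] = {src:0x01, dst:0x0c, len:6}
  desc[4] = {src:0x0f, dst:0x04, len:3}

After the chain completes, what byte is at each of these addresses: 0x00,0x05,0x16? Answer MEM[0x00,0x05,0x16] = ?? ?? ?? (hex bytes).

MEM[0x00,0x05,0x16] = f6 a9 18

[0] 0x14->0x00 len=6 : f6 dc 18 22 d8 a9
[1] 0x07->0x01 len=4 : 93 26 f4 3a
[2] 0x03->0x01 len=2 : f4 3a
[3] 0x01->0x0c len=6 : f4 3a f4 3a a9 e5
[4] 0x0f->0x04 len=3 : 3a a9 e5
query mem[0x00]=0xf6, mem[0x05]=0xa9, mem[0x16]=0x18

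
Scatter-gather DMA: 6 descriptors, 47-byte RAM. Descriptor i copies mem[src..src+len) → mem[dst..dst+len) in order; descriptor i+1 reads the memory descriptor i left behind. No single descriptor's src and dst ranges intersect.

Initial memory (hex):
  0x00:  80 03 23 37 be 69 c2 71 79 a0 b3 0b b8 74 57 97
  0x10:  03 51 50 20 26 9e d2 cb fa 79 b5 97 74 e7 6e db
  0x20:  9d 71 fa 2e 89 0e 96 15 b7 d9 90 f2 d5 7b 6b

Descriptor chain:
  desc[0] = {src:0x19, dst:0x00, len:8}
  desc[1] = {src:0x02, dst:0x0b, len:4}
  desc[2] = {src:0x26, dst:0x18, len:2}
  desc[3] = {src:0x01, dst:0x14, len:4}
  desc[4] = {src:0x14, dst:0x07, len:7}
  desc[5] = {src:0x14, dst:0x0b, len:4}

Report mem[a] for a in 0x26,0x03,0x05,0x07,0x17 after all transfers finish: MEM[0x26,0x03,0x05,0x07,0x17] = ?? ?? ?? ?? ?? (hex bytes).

MEM[0x26,0x03,0x05,0x07,0x17] = 96 74 6e b5 e7

#0 dst[0x00+8] := {0x79,0xb5,0x97,0x74,0xe7,0x6e,0xdb,0x9d}
#1 dst[0x0b+4] := {0x97,0x74,0xe7,0x6e}
#2 dst[0x18+2] := {0x96,0x15}
#3 dst[0x14+4] := {0xb5,0x97,0x74,0xe7}
#4 dst[0x07+7] := {0xb5,0x97,0x74,0xe7,0x96,0x15,0xb5}
#5 dst[0x0b+4] := {0xb5,0x97,0x74,0xe7}
query mem[0x26]=0x96, mem[0x03]=0x74, mem[0x05]=0x6e, mem[0x07]=0xb5, mem[0x17]=0xe7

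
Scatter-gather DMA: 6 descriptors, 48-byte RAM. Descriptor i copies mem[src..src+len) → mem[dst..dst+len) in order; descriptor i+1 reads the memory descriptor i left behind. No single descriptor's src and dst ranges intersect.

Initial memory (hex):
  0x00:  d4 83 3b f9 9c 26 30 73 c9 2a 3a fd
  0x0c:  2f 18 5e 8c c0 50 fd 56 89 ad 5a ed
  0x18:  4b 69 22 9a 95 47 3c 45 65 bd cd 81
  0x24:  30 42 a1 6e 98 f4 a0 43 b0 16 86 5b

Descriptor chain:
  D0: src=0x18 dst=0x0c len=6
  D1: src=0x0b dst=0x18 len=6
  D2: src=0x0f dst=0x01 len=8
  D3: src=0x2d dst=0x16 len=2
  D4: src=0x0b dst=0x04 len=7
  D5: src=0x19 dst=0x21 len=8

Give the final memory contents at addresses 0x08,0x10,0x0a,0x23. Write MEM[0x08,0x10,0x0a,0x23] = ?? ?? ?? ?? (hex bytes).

#0 dst[0x0c+6] := {0x4b,0x69,0x22,0x9a,0x95,0x47}
#1 dst[0x18+6] := {0xfd,0x4b,0x69,0x22,0x9a,0x95}
#2 dst[0x01+8] := {0x9a,0x95,0x47,0xfd,0x56,0x89,0xad,0x5a}
#3 dst[0x16+2] := {0x16,0x86}
#4 dst[0x04+7] := {0xfd,0x4b,0x69,0x22,0x9a,0x95,0x47}
#5 dst[0x21+8] := {0x4b,0x69,0x22,0x9a,0x95,0x3c,0x45,0x65}
query mem[0x08]=0x9a, mem[0x10]=0x95, mem[0x0a]=0x47, mem[0x23]=0x22

MEM[0x08,0x10,0x0a,0x23] = 9a 95 47 22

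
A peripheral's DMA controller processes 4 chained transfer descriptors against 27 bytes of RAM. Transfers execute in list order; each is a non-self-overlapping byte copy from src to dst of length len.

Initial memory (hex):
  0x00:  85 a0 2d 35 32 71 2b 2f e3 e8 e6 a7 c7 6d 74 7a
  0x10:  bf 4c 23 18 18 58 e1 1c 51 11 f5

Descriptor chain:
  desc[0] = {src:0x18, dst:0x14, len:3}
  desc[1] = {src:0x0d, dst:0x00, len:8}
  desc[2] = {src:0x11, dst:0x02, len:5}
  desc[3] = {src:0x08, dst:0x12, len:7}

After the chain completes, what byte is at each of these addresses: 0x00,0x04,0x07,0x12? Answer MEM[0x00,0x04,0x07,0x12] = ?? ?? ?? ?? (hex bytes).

[0] 0x18->0x14 len=3 : 51 11 f5
[1] 0x0d->0x00 len=8 : 6d 74 7a bf 4c 23 18 51
[2] 0x11->0x02 len=5 : 4c 23 18 51 11
[3] 0x08->0x12 len=7 : e3 e8 e6 a7 c7 6d 74
query mem[0x00]=0x6d, mem[0x04]=0x18, mem[0x07]=0x51, mem[0x12]=0xe3

MEM[0x00,0x04,0x07,0x12] = 6d 18 51 e3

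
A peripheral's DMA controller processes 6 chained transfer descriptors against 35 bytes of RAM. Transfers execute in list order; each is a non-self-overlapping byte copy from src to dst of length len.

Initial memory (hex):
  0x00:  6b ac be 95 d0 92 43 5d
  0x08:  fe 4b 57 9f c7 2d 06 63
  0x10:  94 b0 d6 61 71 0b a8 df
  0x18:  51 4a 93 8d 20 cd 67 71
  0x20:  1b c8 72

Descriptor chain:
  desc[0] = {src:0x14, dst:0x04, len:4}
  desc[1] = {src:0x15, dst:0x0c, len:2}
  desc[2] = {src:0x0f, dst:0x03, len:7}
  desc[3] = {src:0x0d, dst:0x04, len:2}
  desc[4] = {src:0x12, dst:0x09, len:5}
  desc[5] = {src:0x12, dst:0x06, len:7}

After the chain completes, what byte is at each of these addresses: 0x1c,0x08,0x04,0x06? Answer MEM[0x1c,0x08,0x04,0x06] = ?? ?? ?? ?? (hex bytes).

MEM[0x1c,0x08,0x04,0x06] = 20 71 a8 d6

#0 dst[0x04+4] := {0x71,0x0b,0xa8,0xdf}
#1 dst[0x0c+2] := {0x0b,0xa8}
#2 dst[0x03+7] := {0x63,0x94,0xb0,0xd6,0x61,0x71,0x0b}
#3 dst[0x04+2] := {0xa8,0x06}
#4 dst[0x09+5] := {0xd6,0x61,0x71,0x0b,0xa8}
#5 dst[0x06+7] := {0xd6,0x61,0x71,0x0b,0xa8,0xdf,0x51}
query mem[0x1c]=0x20, mem[0x08]=0x71, mem[0x04]=0xa8, mem[0x06]=0xd6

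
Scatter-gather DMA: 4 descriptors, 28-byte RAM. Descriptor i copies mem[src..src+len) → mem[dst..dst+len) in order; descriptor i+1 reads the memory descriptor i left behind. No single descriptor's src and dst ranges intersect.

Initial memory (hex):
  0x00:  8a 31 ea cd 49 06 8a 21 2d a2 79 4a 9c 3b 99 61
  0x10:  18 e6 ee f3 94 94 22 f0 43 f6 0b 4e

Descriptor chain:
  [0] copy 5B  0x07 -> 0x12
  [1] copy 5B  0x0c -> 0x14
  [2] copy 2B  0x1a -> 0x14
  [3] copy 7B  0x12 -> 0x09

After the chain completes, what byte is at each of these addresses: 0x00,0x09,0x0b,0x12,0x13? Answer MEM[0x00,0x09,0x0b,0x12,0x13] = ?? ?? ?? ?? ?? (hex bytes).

MEM[0x00,0x09,0x0b,0x12,0x13] = 8a 21 0b 21 2d

[0] 0x07->0x12 len=5 : 21 2d a2 79 4a
[1] 0x0c->0x14 len=5 : 9c 3b 99 61 18
[2] 0x1a->0x14 len=2 : 0b 4e
[3] 0x12->0x09 len=7 : 21 2d 0b 4e 99 61 18
query mem[0x00]=0x8a, mem[0x09]=0x21, mem[0x0b]=0x0b, mem[0x12]=0x21, mem[0x13]=0x2d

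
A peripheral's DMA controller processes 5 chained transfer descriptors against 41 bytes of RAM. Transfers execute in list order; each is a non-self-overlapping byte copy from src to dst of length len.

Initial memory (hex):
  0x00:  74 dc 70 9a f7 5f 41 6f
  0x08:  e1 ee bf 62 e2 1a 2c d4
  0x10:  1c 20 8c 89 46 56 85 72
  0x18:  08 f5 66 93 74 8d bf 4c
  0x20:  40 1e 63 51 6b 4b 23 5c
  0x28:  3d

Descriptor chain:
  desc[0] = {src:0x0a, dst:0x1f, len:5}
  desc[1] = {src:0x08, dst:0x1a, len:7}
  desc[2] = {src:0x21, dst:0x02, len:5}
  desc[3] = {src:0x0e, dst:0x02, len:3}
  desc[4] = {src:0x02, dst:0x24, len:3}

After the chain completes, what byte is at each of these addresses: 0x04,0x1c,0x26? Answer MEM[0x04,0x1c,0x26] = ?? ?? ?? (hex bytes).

D0: mem[0x1f..0x23] <- [bf 62 e2 1a 2c]
D1: mem[0x1a..0x20] <- [e1 ee bf 62 e2 1a 2c]
D2: mem[0x02..0x06] <- [e2 1a 2c 6b 4b]
D3: mem[0x02..0x04] <- [2c d4 1c]
D4: mem[0x24..0x26] <- [2c d4 1c]
query mem[0x04]=0x1c, mem[0x1c]=0xbf, mem[0x26]=0x1c

MEM[0x04,0x1c,0x26] = 1c bf 1c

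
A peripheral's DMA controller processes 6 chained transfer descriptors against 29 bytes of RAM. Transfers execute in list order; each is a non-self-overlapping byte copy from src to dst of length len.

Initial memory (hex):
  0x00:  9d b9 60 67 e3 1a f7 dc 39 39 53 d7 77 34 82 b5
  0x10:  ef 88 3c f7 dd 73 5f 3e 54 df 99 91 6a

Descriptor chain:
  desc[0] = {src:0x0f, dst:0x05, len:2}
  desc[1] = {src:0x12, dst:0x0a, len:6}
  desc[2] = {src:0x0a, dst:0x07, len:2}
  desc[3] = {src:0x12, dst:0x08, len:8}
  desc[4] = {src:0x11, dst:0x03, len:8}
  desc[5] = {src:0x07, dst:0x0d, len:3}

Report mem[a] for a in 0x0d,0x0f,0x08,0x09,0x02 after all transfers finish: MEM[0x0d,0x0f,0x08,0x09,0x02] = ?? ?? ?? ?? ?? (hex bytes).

MEM[0x0d,0x0f,0x08,0x09,0x02] = 73 3e 5f 3e 60

  after D0: wrote 2B at 0x05 = b5ef
  after D1: wrote 6B at 0x0a = 3cf7dd735f3e
  after D2: wrote 2B at 0x07 = 3cf7
  after D3: wrote 8B at 0x08 = 3cf7dd735f3e54df
  after D4: wrote 8B at 0x03 = 883cf7dd735f3e54
  after D5: wrote 3B at 0x0d = 735f3e
query mem[0x0d]=0x73, mem[0x0f]=0x3e, mem[0x08]=0x5f, mem[0x09]=0x3e, mem[0x02]=0x60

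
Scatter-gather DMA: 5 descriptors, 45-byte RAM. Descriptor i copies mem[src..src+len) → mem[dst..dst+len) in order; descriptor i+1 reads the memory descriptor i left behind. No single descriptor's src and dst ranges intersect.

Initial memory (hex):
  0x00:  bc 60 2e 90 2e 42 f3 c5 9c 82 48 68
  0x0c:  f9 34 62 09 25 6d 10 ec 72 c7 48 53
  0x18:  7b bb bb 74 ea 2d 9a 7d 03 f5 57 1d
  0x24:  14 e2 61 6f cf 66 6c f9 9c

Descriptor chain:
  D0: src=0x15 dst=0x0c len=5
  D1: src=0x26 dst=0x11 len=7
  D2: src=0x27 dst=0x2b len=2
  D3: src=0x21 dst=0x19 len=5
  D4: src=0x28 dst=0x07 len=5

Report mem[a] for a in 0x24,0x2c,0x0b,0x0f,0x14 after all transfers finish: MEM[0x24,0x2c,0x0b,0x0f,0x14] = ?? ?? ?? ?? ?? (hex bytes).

MEM[0x24,0x2c,0x0b,0x0f,0x14] = 14 cf cf 7b 66

D0: mem[0x0c..0x10] <- [c7 48 53 7b bb]
D1: mem[0x11..0x17] <- [61 6f cf 66 6c f9 9c]
D2: mem[0x2b..0x2c] <- [6f cf]
D3: mem[0x19..0x1d] <- [f5 57 1d 14 e2]
D4: mem[0x07..0x0b] <- [cf 66 6c 6f cf]
query mem[0x24]=0x14, mem[0x2c]=0xcf, mem[0x0b]=0xcf, mem[0x0f]=0x7b, mem[0x14]=0x66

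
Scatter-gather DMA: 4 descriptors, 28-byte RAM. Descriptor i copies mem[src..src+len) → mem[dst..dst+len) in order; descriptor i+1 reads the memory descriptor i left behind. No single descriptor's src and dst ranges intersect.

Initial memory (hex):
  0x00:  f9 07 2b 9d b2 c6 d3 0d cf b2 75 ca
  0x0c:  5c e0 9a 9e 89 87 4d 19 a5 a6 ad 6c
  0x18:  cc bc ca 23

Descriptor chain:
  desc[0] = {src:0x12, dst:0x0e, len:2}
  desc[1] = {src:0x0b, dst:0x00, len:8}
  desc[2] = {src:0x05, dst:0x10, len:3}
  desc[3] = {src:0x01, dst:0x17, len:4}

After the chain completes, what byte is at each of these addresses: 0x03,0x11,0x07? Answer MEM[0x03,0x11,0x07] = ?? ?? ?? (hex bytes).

#0 dst[0x0e+2] := {0x4d,0x19}
#1 dst[0x00+8] := {0xca,0x5c,0xe0,0x4d,0x19,0x89,0x87,0x4d}
#2 dst[0x10+3] := {0x89,0x87,0x4d}
#3 dst[0x17+4] := {0x5c,0xe0,0x4d,0x19}
query mem[0x03]=0x4d, mem[0x11]=0x87, mem[0x07]=0x4d

MEM[0x03,0x11,0x07] = 4d 87 4d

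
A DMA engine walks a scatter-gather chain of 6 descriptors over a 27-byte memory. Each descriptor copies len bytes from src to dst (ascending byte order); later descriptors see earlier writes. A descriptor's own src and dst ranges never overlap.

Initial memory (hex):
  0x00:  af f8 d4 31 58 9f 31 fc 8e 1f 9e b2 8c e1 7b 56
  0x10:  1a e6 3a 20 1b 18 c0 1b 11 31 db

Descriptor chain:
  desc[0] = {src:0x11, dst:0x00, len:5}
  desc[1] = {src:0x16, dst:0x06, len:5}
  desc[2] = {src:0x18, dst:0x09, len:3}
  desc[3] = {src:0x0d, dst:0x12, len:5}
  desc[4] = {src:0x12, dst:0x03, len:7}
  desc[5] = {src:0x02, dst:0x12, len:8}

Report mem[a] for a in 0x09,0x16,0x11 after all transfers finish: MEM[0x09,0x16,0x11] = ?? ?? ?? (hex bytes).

MEM[0x09,0x16,0x11] = 11 1a e6

  after D0: wrote 5B at 0x00 = e63a201b18
  after D1: wrote 5B at 0x06 = c01b1131db
  after D2: wrote 3B at 0x09 = 1131db
  after D3: wrote 5B at 0x12 = e17b561ae6
  after D4: wrote 7B at 0x03 = e17b561ae61b11
  after D5: wrote 8B at 0x12 = 20e17b561ae61b11
query mem[0x09]=0x11, mem[0x16]=0x1a, mem[0x11]=0xe6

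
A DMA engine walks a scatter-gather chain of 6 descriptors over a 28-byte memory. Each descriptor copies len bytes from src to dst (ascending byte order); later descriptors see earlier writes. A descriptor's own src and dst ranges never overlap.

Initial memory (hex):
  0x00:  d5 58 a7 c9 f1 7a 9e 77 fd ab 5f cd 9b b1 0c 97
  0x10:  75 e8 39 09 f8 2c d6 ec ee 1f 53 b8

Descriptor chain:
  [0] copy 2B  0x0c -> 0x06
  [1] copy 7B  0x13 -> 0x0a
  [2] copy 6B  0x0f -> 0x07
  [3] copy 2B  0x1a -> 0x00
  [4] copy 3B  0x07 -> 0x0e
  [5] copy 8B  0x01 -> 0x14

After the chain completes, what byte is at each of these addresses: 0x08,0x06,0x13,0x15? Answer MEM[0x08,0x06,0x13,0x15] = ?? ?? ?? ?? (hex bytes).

MEM[0x08,0x06,0x13,0x15] = 1f 9b 09 a7

[0] 0x0c->0x06 len=2 : 9b b1
[1] 0x13->0x0a len=7 : 09 f8 2c d6 ec ee 1f
[2] 0x0f->0x07 len=6 : ee 1f e8 39 09 f8
[3] 0x1a->0x00 len=2 : 53 b8
[4] 0x07->0x0e len=3 : ee 1f e8
[5] 0x01->0x14 len=8 : b8 a7 c9 f1 7a 9b ee 1f
query mem[0x08]=0x1f, mem[0x06]=0x9b, mem[0x13]=0x09, mem[0x15]=0xa7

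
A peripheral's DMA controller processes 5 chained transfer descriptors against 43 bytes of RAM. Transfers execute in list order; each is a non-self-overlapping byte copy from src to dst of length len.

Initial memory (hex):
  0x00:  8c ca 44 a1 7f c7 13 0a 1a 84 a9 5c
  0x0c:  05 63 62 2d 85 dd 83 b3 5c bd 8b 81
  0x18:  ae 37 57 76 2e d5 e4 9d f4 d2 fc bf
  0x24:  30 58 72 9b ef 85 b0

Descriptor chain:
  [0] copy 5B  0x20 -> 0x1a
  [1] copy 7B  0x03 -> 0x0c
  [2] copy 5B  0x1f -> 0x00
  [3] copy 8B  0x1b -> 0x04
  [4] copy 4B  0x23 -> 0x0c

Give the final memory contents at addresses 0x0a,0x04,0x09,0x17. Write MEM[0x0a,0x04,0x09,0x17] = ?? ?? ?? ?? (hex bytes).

MEM[0x0a,0x04,0x09,0x17] = d2 d2 f4 81

D0: mem[0x1a..0x1e] <- [f4 d2 fc bf 30]
D1: mem[0x0c..0x12] <- [a1 7f c7 13 0a 1a 84]
D2: mem[0x00..0x04] <- [9d f4 d2 fc bf]
D3: mem[0x04..0x0b] <- [d2 fc bf 30 9d f4 d2 fc]
D4: mem[0x0c..0x0f] <- [bf 30 58 72]
query mem[0x0a]=0xd2, mem[0x04]=0xd2, mem[0x09]=0xf4, mem[0x17]=0x81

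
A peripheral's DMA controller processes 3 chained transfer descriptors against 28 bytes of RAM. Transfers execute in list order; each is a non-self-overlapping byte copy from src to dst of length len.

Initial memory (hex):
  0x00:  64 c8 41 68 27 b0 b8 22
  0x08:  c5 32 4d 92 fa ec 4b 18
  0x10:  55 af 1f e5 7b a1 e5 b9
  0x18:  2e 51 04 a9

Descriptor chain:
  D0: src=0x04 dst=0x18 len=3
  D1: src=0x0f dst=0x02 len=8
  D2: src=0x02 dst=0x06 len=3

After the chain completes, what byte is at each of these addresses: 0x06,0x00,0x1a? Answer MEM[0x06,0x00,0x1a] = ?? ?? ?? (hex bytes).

MEM[0x06,0x00,0x1a] = 18 64 b8

D0: mem[0x18..0x1a] <- [27 b0 b8]
D1: mem[0x02..0x09] <- [18 55 af 1f e5 7b a1 e5]
D2: mem[0x06..0x08] <- [18 55 af]
query mem[0x06]=0x18, mem[0x00]=0x64, mem[0x1a]=0xb8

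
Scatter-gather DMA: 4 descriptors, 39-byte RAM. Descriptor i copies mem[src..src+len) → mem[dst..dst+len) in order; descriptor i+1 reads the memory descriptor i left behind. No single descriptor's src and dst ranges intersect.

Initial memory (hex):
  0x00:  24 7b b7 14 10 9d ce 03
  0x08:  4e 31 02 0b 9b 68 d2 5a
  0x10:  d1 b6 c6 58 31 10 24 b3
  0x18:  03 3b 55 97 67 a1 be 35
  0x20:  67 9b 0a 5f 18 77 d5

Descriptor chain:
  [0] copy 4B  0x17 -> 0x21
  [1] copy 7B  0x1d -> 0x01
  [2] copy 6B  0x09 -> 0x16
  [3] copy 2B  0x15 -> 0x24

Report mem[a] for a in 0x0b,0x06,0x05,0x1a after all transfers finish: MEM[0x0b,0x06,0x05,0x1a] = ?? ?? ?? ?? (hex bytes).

MEM[0x0b,0x06,0x05,0x1a] = 0b 03 b3 68

#0 dst[0x21+4] := {0xb3,0x03,0x3b,0x55}
#1 dst[0x01+7] := {0xa1,0xbe,0x35,0x67,0xb3,0x03,0x3b}
#2 dst[0x16+6] := {0x31,0x02,0x0b,0x9b,0x68,0xd2}
#3 dst[0x24+2] := {0x10,0x31}
query mem[0x0b]=0x0b, mem[0x06]=0x03, mem[0x05]=0xb3, mem[0x1a]=0x68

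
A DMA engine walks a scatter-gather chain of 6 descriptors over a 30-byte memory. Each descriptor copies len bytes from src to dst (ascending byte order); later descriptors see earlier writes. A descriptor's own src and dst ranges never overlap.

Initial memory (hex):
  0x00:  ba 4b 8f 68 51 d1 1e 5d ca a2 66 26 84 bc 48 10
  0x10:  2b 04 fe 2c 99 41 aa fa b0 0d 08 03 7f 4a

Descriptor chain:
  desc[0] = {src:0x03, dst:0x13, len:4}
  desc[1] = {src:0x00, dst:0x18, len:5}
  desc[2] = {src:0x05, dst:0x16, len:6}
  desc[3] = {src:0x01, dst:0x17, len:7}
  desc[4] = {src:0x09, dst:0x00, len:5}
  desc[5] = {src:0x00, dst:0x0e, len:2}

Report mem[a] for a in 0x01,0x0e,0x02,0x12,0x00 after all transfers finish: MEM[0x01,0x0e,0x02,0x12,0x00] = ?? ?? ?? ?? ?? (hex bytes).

[0] 0x03->0x13 len=4 : 68 51 d1 1e
[1] 0x00->0x18 len=5 : ba 4b 8f 68 51
[2] 0x05->0x16 len=6 : d1 1e 5d ca a2 66
[3] 0x01->0x17 len=7 : 4b 8f 68 51 d1 1e 5d
[4] 0x09->0x00 len=5 : a2 66 26 84 bc
[5] 0x00->0x0e len=2 : a2 66
query mem[0x01]=0x66, mem[0x0e]=0xa2, mem[0x02]=0x26, mem[0x12]=0xfe, mem[0x00]=0xa2

MEM[0x01,0x0e,0x02,0x12,0x00] = 66 a2 26 fe a2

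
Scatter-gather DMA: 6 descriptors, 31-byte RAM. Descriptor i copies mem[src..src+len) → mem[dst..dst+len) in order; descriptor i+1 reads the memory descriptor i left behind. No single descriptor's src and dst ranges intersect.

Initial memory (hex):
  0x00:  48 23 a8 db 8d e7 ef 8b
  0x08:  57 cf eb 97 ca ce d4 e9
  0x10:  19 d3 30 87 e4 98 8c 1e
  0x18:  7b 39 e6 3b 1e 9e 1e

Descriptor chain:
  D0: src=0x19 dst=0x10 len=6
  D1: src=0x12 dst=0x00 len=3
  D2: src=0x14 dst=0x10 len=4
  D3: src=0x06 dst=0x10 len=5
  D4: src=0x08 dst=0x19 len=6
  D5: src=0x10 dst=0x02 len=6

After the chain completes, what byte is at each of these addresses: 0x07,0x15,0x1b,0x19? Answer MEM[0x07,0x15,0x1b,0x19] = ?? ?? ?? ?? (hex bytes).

MEM[0x07,0x15,0x1b,0x19] = 1e 1e eb 57

[0] 0x19->0x10 len=6 : 39 e6 3b 1e 9e 1e
[1] 0x12->0x00 len=3 : 3b 1e 9e
[2] 0x14->0x10 len=4 : 9e 1e 8c 1e
[3] 0x06->0x10 len=5 : ef 8b 57 cf eb
[4] 0x08->0x19 len=6 : 57 cf eb 97 ca ce
[5] 0x10->0x02 len=6 : ef 8b 57 cf eb 1e
query mem[0x07]=0x1e, mem[0x15]=0x1e, mem[0x1b]=0xeb, mem[0x19]=0x57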